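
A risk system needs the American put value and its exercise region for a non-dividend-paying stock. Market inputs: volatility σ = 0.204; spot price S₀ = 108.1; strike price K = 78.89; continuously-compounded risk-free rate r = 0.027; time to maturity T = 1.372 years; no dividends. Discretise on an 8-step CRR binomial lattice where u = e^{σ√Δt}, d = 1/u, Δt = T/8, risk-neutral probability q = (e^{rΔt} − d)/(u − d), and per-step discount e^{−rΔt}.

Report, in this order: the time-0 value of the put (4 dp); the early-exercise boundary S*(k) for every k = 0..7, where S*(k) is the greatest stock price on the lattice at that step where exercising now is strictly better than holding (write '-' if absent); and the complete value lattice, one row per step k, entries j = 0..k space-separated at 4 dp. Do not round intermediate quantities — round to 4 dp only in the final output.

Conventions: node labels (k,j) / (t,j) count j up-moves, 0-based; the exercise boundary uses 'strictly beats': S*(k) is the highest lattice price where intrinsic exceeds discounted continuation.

price = 0.6702
boundary = - - - - - - 65.1158 70.8559
tree:
0.6702
1.1699 0.1892
2.0122 0.3593 0.0252
3.3990 0.6786 0.0512 0.0000
5.6104 1.2740 0.1042 0.0000 0.0000
8.9814 2.3751 0.2121 0.0000 0.0000 0.0000
13.7742 4.3907 0.4317 0.0000 0.0000 0.0000 0.0000
19.0493 8.0341 0.8786 0.0000 0.0000 0.0000 0.0000 0.0000
23.8971 13.7742 1.7879 0.0000 0.0000 0.0000 0.0000 0.0000 0.0000

Δt=0.17150, u=1.08815, d=0.91899, q=0.50633, disc=e^(-rΔt)=0.99538
k=8 terminal: V=max(K-S,0) → 23.8971 13.7742 1.7879 0.0000 0.0000 0.0000 0.0000 0.0000 0.0000
k=7: j=0 S=59.8407 intr=19.0493 cont=18.6849 V=19.0493[EX]; j=1 S=70.8559 intr=8.0341 cont=7.6696 V=8.0341[EX]; j=2 S=83.8988 intr=0.0000 cont=0.8786 V=0.8786[hold]; j=3 S=99.3427 intr=0.0000 cont=0.0000 V=0.0000[hold]; j=4 S=117.6293 intr=0.0000 cont=0.0000 V=0.0000[hold]; j=5 S=139.2821 intr=0.0000 cont=0.0000 V=0.0000[hold]; j=6 S=164.9207 intr=0.0000 cont=0.0000 V=0.0000[hold]; j=7 S=195.2788 intr=0.0000 cont=0.0000 V=0.0000[hold]  S*(7)=70.8559
k=6: j=0 S=65.1158 intr=13.7742 cont=13.4098 V=13.7742[EX]; j=1 S=77.1021 intr=1.7879 cont=4.3907 V=4.3907[hold]; j=2 S=91.2948 intr=0.0000 cont=0.4317 V=0.4317[hold]; j=3 S=108.1000 intr=0.0000 cont=0.0000 V=0.0000[hold]; j=4 S=127.9987 intr=0.0000 cont=0.0000 V=0.0000[hold]; j=5 S=151.5602 intr=0.0000 cont=0.0000 V=0.0000[hold]; j=6 S=179.4589 intr=0.0000 cont=0.0000 V=0.0000[hold]  S*(6)=65.1158
k=5: j=0 S=70.8559 intr=8.0341 cont=8.9814 V=8.9814[hold]; j=1 S=83.8988 intr=0.0000 cont=2.3751 V=2.3751[hold]; j=2 S=99.3427 intr=0.0000 cont=0.2121 V=0.2121[hold]; j=3 S=117.6293 intr=0.0000 cont=0.0000 V=0.0000[hold]; j=4 S=139.2821 intr=0.0000 cont=0.0000 V=0.0000[hold]; j=5 S=164.9207 intr=0.0000 cont=0.0000 V=0.0000[hold]  S*(5)=-
k=4: j=0 S=77.1021 intr=1.7879 cont=5.6104 V=5.6104[hold]; j=1 S=91.2948 intr=0.0000 cont=1.2740 V=1.2740[hold]; j=2 S=108.1000 intr=0.0000 cont=0.1042 V=0.1042[hold]; j=3 S=127.9987 intr=0.0000 cont=0.0000 V=0.0000[hold]; j=4 S=151.5602 intr=0.0000 cont=0.0000 V=0.0000[hold]  S*(4)=-
k=3: j=0 S=83.8988 intr=0.0000 cont=3.3990 V=3.3990[hold]; j=1 S=99.3427 intr=0.0000 cont=0.6786 V=0.6786[hold]; j=2 S=117.6293 intr=0.0000 cont=0.0512 V=0.0512[hold]; j=3 S=139.2821 intr=0.0000 cont=0.0000 V=0.0000[hold]  S*(3)=-
k=2: j=0 S=91.2948 intr=0.0000 cont=2.0122 V=2.0122[hold]; j=1 S=108.1000 intr=0.0000 cont=0.3593 V=0.3593[hold]; j=2 S=127.9987 intr=0.0000 cont=0.0252 V=0.0252[hold]  S*(2)=-
k=1: j=0 S=99.3427 intr=0.0000 cont=1.1699 V=1.1699[hold]; j=1 S=117.6293 intr=0.0000 cont=0.1892 V=0.1892[hold]  S*(1)=-
k=0: j=0 S=108.1000 intr=0.0000 cont=0.6702 V=0.6702[hold]  S*(0)=-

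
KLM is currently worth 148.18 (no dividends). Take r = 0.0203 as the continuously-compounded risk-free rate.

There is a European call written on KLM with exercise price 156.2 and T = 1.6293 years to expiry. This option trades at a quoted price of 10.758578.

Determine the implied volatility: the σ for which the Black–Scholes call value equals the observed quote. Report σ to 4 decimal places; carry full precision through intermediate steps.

sigma = 0.1600

At σ = 0.1600 the Black–Scholes value reproduces the quote:
σ√T = 0.16·√1.6293 = 0.204230
d₁ = (ln(S/K) + (r+σ²/2)T) / (σ√T) = (ln(148.18/156.2) + (0.0203+0.16²/2)·1.6293) / 0.204230 = (-0.052709 + 0.053930) / 0.204230 = 0.005975
d₂ = d₁ − σ√T = 0.005975 − 0.204230 = -0.198255
e^{−rT} = 0.967466
N(d₁) = 0.502384,  N(d₂) = 0.421423
V = S·N(d₁) − K·e^{−rT}·N(d₂) = 74.443231 − 63.684653 = 10.758578 (matching the quote); vega is positive throughout, so no other σ reproduces this price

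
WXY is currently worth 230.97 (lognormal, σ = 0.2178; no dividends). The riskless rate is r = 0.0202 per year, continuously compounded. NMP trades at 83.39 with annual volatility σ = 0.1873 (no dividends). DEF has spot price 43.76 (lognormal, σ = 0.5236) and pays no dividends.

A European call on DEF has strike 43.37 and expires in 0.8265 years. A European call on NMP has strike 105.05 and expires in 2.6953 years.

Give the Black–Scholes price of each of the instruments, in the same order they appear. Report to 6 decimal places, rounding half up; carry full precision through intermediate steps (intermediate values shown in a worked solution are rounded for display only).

price(DEF call K=43.37) = 8.693724
price(NMP call K=105.05) = 4.897196

[DEF call K=43.37]
σ√T = 0.5236·√0.8265 = 0.476015
d₁ = (ln(S/K) + (r+σ²/2)T) / (σ√T) = (ln(43.76/43.37) + (0.0202+0.5236²/2)·0.8265) / 0.476015 = (0.008952 + 0.129991) / 0.476015 = 0.291887
d₂ = d₁ − σ√T = 0.291887 − 0.476015 = -0.184128
e^{−rT} = 0.983443
N(d₁) = 0.614814,  N(d₂) = 0.426956
price = S·N(d₁) − K·e^{−rT}·N(d₂) = 26.904243 − 18.210519 = 8.693724
[NMP call K=105.05]
σ√T = 0.1873·√2.6953 = 0.307497
d₁ = (ln(S/K) + (r+σ²/2)T) / (σ√T) = (ln(83.39/105.05) + (0.0202+0.1873²/2)·2.6953) / 0.307497 = (-0.230908 + 0.101722) / 0.307497 = -0.420120
d₂ = d₁ − σ√T = -0.420120 − 0.307497 = -0.727617
e^{−rT} = 0.947011
N(d₁) = 0.337199,  N(d₂) = 0.233424
price = S·N(d₁) − K·e^{−rT}·N(d₂) = 28.119026 − 23.221831 = 4.897196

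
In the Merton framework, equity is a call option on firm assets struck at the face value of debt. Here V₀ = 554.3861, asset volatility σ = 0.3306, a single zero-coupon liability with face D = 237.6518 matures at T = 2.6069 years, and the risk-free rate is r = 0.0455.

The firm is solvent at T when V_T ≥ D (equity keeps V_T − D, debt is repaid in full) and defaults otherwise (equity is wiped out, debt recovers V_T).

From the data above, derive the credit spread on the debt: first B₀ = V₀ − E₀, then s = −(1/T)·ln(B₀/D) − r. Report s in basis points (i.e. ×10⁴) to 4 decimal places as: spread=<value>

Apply the equity-as-call identities (strike 237.6518, horizon 2.6069 years):
d₁ = [ln(V₀/D) + (r + σ²/2)T] / (σ√T)
   = [ln(554.3861/237.6518) + (0.0455 + 0.5·0.3306²)·2.6069] / (0.3306·√2.6069)
   = [0.847055 + 0.261076] / 0.533783 = 2.075994
d₂ = d₁ − σ√T = 2.075994 − 0.533783 = 1.542211
N(d₁) = 0.981053,  N(d₂) = 0.938489,  e^(−rT) = 0.888151
E₀ = V₀·N(d₁) − D·e^(−rT)·N(d₂)
   = 554.3861·0.981053 − 237.6518·0.888151·0.938489 = 345.794623
B₀ = V₀ − E₀ = 554.3861 − 345.794623 = 208.591477
spread = −(1/T)·ln(B₀/D) − r = −(1/2.6069)·ln(208.591477/237.6518) − 0.0455 = 0.00453218
in basis points: 0.00453218 × 10⁴ = 45.3218 bp

spread=45.3218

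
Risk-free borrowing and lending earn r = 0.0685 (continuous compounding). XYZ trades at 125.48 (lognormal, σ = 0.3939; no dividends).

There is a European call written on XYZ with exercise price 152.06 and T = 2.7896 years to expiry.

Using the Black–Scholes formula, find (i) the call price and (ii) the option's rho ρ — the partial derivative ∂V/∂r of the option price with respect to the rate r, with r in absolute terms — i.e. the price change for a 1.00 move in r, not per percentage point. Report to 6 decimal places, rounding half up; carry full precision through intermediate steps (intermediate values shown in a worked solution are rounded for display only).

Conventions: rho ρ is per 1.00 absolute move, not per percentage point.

price = 32.300881
ρ = 129.824421

σ√T = 0.3939·√2.7896 = 0.657896
d₁ = (ln(S/K) + (r+σ²/2)T) / (σ√T) = (ln(125.48/152.06) + (0.0685+0.3939²/2)·2.7896) / 0.657896 = (-0.192129 + 0.407501) / 0.657896 = 0.327365
d₂ = d₁ − σ√T = 0.327365 − 0.657896 = -0.330530
e^{−rT} = 0.826060
N(d₁) = 0.628304,  N(d₂) = 0.370500
Call price V = S·N(d₁) − K·e^{−rT}·N(d₂) = 78.839604 − 46.538723 = 32.300881
ρ = K·T·e^{−rT}·N(d₂) = 129.824421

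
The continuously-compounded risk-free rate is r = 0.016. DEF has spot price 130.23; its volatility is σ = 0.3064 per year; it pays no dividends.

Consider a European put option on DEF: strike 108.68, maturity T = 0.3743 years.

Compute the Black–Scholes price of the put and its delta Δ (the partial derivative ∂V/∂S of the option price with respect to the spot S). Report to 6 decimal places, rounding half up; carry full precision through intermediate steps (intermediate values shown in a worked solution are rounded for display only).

σ√T = 0.3064·√0.3743 = 0.187456
d₁ = (ln(S/K) + (r+σ²/2)T) / (σ√T) = (ln(130.23/108.68) + (0.016+0.3064²/2)·0.3743) / 0.187456 = (0.180894 + 0.023559) / 0.187456 = 1.090673
d₂ = d₁ − σ√T = 1.090673 − 0.187456 = 0.903218
e^{−rT} = 0.994029
N(−d₁) = 0.137708,  N(−d₂) = 0.183205
Put price V = K·e^{−rT}·N(−d₂) − S·N(−d₁) = 19.791855 − 17.933753 = 1.858101
Δ = −N(−d₁) = -0.137708

price = 1.858101
Δ = -0.137708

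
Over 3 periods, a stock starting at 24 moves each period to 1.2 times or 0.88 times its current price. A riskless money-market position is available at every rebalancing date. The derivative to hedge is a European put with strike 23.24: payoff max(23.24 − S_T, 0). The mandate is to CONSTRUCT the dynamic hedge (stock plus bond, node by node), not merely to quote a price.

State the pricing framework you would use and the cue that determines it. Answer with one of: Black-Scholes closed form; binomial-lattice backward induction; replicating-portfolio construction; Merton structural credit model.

framework: replicating-portfolio construction

Key observation: the task asks for the hedge itself — share and bond holdings at every node of the 3-period tree on spot 24 with factors 1.2/0.88 — which is exactly what the replicating-portfolio construction produces.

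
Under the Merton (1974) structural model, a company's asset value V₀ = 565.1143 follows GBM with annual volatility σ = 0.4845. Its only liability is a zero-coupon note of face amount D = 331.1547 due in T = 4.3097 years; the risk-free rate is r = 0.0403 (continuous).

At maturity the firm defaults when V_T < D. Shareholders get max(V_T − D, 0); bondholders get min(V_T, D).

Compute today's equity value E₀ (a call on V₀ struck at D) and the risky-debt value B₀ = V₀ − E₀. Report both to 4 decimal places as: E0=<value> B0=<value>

Work the structural quantities from V₀ = 565.1143 against face 331.1547:
d₁ = [ln(V₀/D) + (r + σ²/2)T] / (σ√T)
   = [ln(565.1143/331.1547) + (0.0403 + 0.5·0.4845²)·4.3097] / (0.4845·√4.3097)
   = [0.534442 + 0.679511] / 1.005813 = 1.206937
d₂ = d₁ − σ√T = 1.206937 − 1.005813 = 0.201124
N(d₁) = 0.886272,  N(d₂) = 0.579699,  e^(−rT) = 0.840565
E₀ = V₀·N(d₁) − D·e^(−rT)·N(d₂)
   = 565.1143·0.886272 − 331.1547·0.840565·0.579699 = 339.481509
B₀ = V₀ − E₀ = 565.1143 − 339.481509 = 225.632791

E0=339.4815 B0=225.6328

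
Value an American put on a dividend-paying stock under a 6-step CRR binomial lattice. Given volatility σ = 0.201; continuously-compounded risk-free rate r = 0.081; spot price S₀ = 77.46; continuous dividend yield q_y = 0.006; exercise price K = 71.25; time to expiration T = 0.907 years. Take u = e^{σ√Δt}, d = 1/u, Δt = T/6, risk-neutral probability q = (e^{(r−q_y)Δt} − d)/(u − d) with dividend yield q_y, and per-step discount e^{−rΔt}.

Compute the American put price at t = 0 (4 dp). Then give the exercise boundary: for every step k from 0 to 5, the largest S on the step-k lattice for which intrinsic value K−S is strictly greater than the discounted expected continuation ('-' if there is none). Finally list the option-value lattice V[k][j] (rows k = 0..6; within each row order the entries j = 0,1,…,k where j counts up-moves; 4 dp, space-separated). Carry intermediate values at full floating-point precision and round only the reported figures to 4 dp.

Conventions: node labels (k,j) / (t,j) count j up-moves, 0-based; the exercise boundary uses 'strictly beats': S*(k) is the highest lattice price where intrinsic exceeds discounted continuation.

Δt=0.15117  u=1.08128  d=0.92483  q=0.55335  discount=0.98783
step 6 (expiry): payoffs max(K−S,0) = 22.7838 14.5845 4.9981 0.0000 0.0000 0.0000 0.0000
step 5: (k=5,j=0): S=52.4057, K−S=18.8443, hold=18.0247 ⇒ V=18.8443 exercise | (k=5,j=1): S=61.2715, K−S=9.9785, hold=9.1670 ⇒ V=9.9785 exercise | (k=5,j=2): S=71.6371, K−S=0.0000, hold=2.2053 ⇒ V=2.2053 continue | (k=5,j=3): S=83.7562, K−S=0.0000, hold=0.0000 ⇒ V=0.0000 continue | (k=5,j=4): S=97.9257, K−S=0.0000, hold=0.0000 ⇒ V=0.0000 continue | (k=5,j=5): S=114.4923, K−S=0.0000, hold=0.0000 ⇒ V=0.0000 continue  boundary S*=61.2715
step 4: (k=4,j=0): S=56.6655, K−S=14.5845, hold=13.7688 ⇒ V=14.5845 exercise | (k=4,j=1): S=66.2519, K−S=4.9981, hold=5.6081 ⇒ V=5.6081 continue | (k=4,j=2): S=77.4600, K−S=0.0000, hold=0.9730 ⇒ V=0.9730 continue | (k=4,j=3): S=90.5643, K−S=0.0000, hold=0.0000 ⇒ V=0.0000 continue | (k=4,j=4): S=105.8855, K−S=0.0000, hold=0.0000 ⇒ V=0.0000 continue  boundary S*=56.6655
step 3: (k=3,j=0): S=61.2715, K−S=9.9785, hold=9.5004 ⇒ V=9.9785 exercise | (k=3,j=1): S=71.6371, K−S=0.0000, hold=3.0062 ⇒ V=3.0062 continue | (k=3,j=2): S=83.7562, K−S=0.0000, hold=0.4293 ⇒ V=0.4293 continue | (k=3,j=3): S=97.9257, K−S=0.0000, hold=0.0000 ⇒ V=0.0000 continue  boundary S*=61.2715
step 2: (k=2,j=0): S=66.2519, K−S=4.9981, hold=6.0459 ⇒ V=6.0459 continue | (k=2,j=1): S=77.4600, K−S=0.0000, hold=1.5611 ⇒ V=1.5611 continue | (k=2,j=2): S=90.5643, K−S=0.0000, hold=0.1894 ⇒ V=0.1894 continue  boundary S*=-
step 1: (k=1,j=0): S=71.6371, K−S=0.0000, hold=3.5209 ⇒ V=3.5209 continue | (k=1,j=1): S=83.7562, K−S=0.0000, hold=0.7923 ⇒ V=0.7923 continue  boundary S*=-
step 0: (k=0,j=0): S=77.4600, K−S=0.0000, hold=1.9865 ⇒ V=1.9865 continue  boundary S*=-

price = 1.9865
boundary = - - - 61.2715 56.6655 61.2715
tree:
1.9865
3.5209 0.7923
6.0459 1.5611 0.1894
9.9785 3.0062 0.4293 0.0000
14.5845 5.6081 0.9730 0.0000 0.0000
18.8443 9.9785 2.2053 0.0000 0.0000 0.0000
22.7838 14.5845 4.9981 0.0000 0.0000 0.0000 0.0000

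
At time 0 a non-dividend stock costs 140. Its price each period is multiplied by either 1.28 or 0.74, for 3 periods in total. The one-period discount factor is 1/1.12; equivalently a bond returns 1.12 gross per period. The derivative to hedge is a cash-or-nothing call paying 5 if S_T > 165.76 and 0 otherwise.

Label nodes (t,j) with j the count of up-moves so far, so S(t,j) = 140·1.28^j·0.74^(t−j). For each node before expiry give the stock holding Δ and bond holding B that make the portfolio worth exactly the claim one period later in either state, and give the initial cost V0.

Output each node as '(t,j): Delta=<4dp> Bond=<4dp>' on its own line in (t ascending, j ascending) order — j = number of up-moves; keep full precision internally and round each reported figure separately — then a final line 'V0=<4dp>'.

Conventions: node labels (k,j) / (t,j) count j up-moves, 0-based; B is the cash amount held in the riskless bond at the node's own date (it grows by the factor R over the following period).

(0,0): Delta=0.0220 Bond=-0.2714
(1,0): Delta=0.0562 Bond=-3.8438
(1,1): Delta=0.0137 Bond=1.1865
(2,0): Delta=0.0000 Bond=0.0000
(2,1): Delta=0.0698 Bond=-6.1177
(2,2): Delta=0.0000 Bond=4.4643
V0=2.8067

Since d<R<u, set p* = (R−d)/(u−d) = 0.7037; price each node as the discounted p*-expectation of its children.
At maturity the claim pays: V(3,0)=0.0000, V(3,1)=0.0000, V(3,2)=5.0000, V(3,3)=5.0000
Node (2,0) S=76.6640: V=(p*·0.0000+(1−p*)·0.0000)/1.12=0.0000; Δ=(0.0000−0.0000)/(98.1299−56.7314)=0.0000; B=V−Δ·S=0.0000
Node (2,1) S=132.6080: V=(p*·5.0000+(1−p*)·0.0000)/1.12=3.1415; Δ=(5.0000−0.0000)/(169.7382−98.1299)=0.0698; B=V−Δ·S=-6.1177
Node (2,2) S=229.3760: V=(p*·5.0000+(1−p*)·5.0000)/1.12=4.4643; Δ=(5.0000−5.0000)/(293.6013−169.7382)=0.0000; B=V−Δ·S=4.4643
Node (1,0) S=103.6000: V=(p*·3.1415+(1−p*)·0.0000)/1.12=1.9738; Δ=(3.1415−0.0000)/(132.6080−76.6640)=0.0562; B=V−Δ·S=-3.8438
Node (1,1) S=179.2000: V=(p*·4.4643+(1−p*)·3.1415)/1.12=3.6360; Δ=(4.4643−3.1415)/(229.3760−132.6080)=0.0137; B=V−Δ·S=1.1865
Node (0,0) S=140.0000: V=(p*·3.6360+(1−p*)·1.9738)/1.12=2.8067; Δ=(3.6360−1.9738)/(179.2000−103.6000)=0.0220; B=V−Δ·S=-0.2714
Verification: the root portfolio costs Δ(0,0)·S0 + B(0,0) = 2.8067, matching V0.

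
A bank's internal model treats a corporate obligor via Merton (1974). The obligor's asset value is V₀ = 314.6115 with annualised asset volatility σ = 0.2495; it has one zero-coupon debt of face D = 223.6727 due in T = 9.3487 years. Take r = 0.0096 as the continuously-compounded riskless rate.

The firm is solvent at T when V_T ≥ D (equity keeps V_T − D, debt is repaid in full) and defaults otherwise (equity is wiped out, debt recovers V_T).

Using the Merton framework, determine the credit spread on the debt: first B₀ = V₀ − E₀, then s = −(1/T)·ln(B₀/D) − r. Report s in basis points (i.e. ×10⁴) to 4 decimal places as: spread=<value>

Apply the equity-as-call identities (strike 223.6727, horizon 9.3487 years):
d₁ = [ln(V₀/D) + (r + σ²/2)T] / (σ√T)
   = [ln(314.6115/223.6727) + (0.0096 + 0.5·0.2495²)·9.3487] / (0.2495·√9.3487)
   = [0.341155 + 0.380727] / 0.762862 = 0.946280
d₂ = d₁ − σ√T = 0.946280 − 0.762862 = 0.183418
N(d₁) = 0.827997,  N(d₂) = 0.572765,  e^(−rT) = 0.914162
E₀ = V₀·N(d₁) − D·e^(−rT)·N(d₂)
   = 314.6115·0.827997 − 223.6727·0.914162·0.572765 = 143.382421
B₀ = V₀ − E₀ = 314.6115 − 143.382421 = 171.229079
spread = −(1/T)·ln(B₀/D) − r = −(1/9.3487)·ln(171.229079/223.6727) − 0.0096 = 0.01897954
in basis points: 0.01897954 × 10⁴ = 189.7954 bp

spread=189.7954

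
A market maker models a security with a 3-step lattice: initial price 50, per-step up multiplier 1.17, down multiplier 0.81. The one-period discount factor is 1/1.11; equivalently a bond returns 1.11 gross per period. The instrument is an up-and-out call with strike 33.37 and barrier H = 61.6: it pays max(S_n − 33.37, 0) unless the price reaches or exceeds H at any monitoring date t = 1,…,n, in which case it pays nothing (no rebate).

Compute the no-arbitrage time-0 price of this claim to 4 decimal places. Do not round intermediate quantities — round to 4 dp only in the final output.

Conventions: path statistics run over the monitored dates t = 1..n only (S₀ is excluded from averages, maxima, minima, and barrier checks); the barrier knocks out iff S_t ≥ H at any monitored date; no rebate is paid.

No-arbitrage gives p* = (R−d)/(u−d) = 0.8333: enumerate every path, weight its payoff by its p*-probability, and discount by R^3.
Enumerate all 2^3 = 8 price paths (U = up ×1.17, D = down ×0.81); each path with k up-moves has probability p*^k·(1−p*)^(3−k).
DDD: M=40.5000, payoff=0.0000, prob=0.004630
UDD: M=58.5000, payoff=5.0118, prob=0.023148
DUD: M=47.3850, payoff=5.0118, prob=0.023148
UUD: M=68.4450, payoff=0.0000, prob=0.115741
DDU: M=40.5000, payoff=5.0118, prob=0.023148
UDU: M=58.5000, payoff=22.0705, prob=0.115741
DUU: M=55.4404, payoff=22.0705, prob=0.115741
UUU: M=80.0807, payoff=0.0000, prob=0.578704
Price = Σ prob·payoff / R^3 = 5.456946 / 1.367631 = 3.9901

price = 3.9901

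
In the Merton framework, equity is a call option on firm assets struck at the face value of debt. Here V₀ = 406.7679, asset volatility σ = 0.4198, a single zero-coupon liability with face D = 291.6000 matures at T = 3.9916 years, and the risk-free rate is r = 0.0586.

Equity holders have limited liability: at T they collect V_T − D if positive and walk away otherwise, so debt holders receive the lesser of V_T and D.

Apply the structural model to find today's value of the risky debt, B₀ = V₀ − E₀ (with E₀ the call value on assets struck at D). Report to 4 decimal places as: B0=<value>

Apply the equity-as-call identities (strike 291.6000, horizon 3.9916 years):
d₁ = [ln(V₀/D) + (r + σ²/2)T] / (σ√T)
   = [ln(406.7679/291.6000) + (0.0586 + 0.5·0.4198²)·3.9916] / (0.4198·√3.9916)
   = [0.332860 + 0.585632] / 0.838718 = 1.095114
d₂ = d₁ − σ√T = 1.095114 − 0.838718 = 0.256396
N(d₁) = 0.863267,  N(d₂) = 0.601177,  e^(−rT) = 0.791435
E₀ = V₀·N(d₁) − D·e^(−rT)·N(d₂)
   = 406.7679·0.863267 − 291.6000·0.791435·0.601177 = 212.407987
B₀ = V₀ − E₀ = 406.7679 − 212.407987 = 194.359913

B0=194.3599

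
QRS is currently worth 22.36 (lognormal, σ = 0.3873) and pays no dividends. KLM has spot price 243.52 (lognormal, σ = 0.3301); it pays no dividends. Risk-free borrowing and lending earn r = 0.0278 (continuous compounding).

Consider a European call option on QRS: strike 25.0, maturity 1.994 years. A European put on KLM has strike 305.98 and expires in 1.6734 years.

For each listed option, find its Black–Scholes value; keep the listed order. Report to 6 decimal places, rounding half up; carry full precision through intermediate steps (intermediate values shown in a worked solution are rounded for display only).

price(QRS call K=25.0) = 4.337166
price(KLM put K=305.98) = 73.519778

[QRS call K=25.0]
σ√T = 0.3873·√1.994 = 0.546903
d₁ = (ln(S/K) + (r+σ²/2)T) / (σ√T) = (ln(22.36/25.0) + (0.0278+0.3873²/2)·1.994) / 0.546903 = (-0.111602 + 0.204984) / 0.546903 = 0.170748
d₂ = d₁ − σ√T = 0.170748 − 0.546903 = -0.376155
e^{−rT} = 0.946075
N(d₁) = 0.567789,  N(d₂) = 0.353401
price = S·N(d₁) − K·e^{−rT}·N(d₂) = 12.695759 − 8.358593 = 4.337166
[KLM put K=305.98]
σ√T = 0.3301·√1.6734 = 0.427017
d₁ = (ln(S/K) + (r+σ²/2)T) / (σ√T) = (ln(243.52/305.98) + (0.0278+0.3301²/2)·1.6734) / 0.427017 = (-0.228321 + 0.137692) / 0.427017 = -0.212236
d₂ = d₁ − σ√T = -0.212236 − 0.427017 = -0.639253
e^{−rT} = 0.954545
N(−d₁) = 0.584038,  N(−d₂) = 0.738671
price = K·e^{−rT}·N(−d₂) − S·N(−d₁) = 215.744811 − 142.225033 = 73.519778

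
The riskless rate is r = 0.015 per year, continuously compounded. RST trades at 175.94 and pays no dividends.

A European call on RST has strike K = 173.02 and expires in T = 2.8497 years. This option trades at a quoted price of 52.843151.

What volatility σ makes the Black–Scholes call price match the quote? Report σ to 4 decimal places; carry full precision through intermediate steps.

At σ = 0.4225 the Black–Scholes value reproduces the quote:
σ√T = 0.4225·√2.8497 = 0.713225
d₁ = (ln(S/K) + (r+σ²/2)T) / (σ√T) = (ln(175.94/173.02) + (0.015+0.4225²/2)·2.8497) / 0.713225 = (0.016736 + 0.297090) / 0.713225 = 0.440010
d₂ = d₁ − σ√T = 0.440010 − 0.713225 = -0.273215
e^{−rT} = 0.958155
N(d₁) = 0.670035,  N(d₂) = 0.392344
V = S·N(d₁) − K·e^{−rT}·N(d₂) = 117.885972 − 65.042821 = 52.843151 (the quoted price), and the Black–Scholes price is strictly increasing in σ, so σ is unique

sigma = 0.4225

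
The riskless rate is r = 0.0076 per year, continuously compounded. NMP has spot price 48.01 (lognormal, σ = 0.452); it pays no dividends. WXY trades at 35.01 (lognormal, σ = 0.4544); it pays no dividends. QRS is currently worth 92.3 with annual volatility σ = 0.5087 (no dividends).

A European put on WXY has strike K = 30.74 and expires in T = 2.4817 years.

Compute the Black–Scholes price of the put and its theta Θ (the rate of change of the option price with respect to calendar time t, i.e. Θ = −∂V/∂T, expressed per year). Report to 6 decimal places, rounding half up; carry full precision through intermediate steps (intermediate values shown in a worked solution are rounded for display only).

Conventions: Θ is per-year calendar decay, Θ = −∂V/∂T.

σ√T = 0.4544·√2.4817 = 0.715835
d₁ = (ln(S/K) + (r+σ²/2)T) / (σ√T) = (ln(35.01/30.74) + (0.0076+0.4544²/2)·2.4817) / 0.715835 = (0.130069 + 0.275071) / 0.715835 = 0.565968
d₂ = d₁ − σ√T = 0.565968 − 0.715835 = -0.149867
e^{−rT} = 0.981316
N(−d₁) = 0.285708,  N(−d₂) = 0.559565
Put price V = K·e^{−rT}·N(−d₂) − S·N(−d₁) = 16.879647 − 10.002627 = 6.877020
φ(d₁) = (1/√(2π))·e^{−d₁²/2} = 0.339902
Θ = −S·φ(d₁)·σ/(2√T) + r·K·e^{−rT}·N(−d₂) = −1.716245 + 0.128285 = -1.587960

price = 6.877020
Θ = -1.587960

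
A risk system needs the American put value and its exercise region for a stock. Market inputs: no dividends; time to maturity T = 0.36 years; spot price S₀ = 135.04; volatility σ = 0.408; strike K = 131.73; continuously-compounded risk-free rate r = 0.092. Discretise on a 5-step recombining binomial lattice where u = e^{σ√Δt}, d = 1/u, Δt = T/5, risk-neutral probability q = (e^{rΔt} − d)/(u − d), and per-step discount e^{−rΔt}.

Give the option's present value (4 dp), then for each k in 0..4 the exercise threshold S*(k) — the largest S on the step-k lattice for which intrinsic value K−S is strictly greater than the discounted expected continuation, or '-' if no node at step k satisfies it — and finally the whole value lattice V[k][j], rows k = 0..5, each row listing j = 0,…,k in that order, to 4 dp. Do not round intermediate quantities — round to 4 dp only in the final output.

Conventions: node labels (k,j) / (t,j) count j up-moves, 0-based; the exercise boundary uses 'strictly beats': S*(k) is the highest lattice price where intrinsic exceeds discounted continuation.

price = 10.2750
boundary = - - - 97.2356 108.4854
tree:
10.2750
16.0254 4.7278
24.0847 8.2724 1.2873
34.4944 14.1155 2.6071 0.0000
44.5775 23.2446 5.2800 0.0000 0.0000
53.6150 34.4944 10.6934 0.0000 0.0000 0.0000

params: Δt=0.07200 u=1.11570 d=0.89630 q=0.50295 e^(-rΔt)=0.99340
t_5 payoffs: 53.6150 34.4944 10.6934 0.0000 0.0000 0.0000
t_4: node(4,0) S=87.1525 payoff=44.5775 vs cont=43.7078 → 44.5775 [stop]  node(4,1) S=108.4854 payoff=23.2446 vs cont=22.3749 → 23.2446 [stop]  node(4,2) S=135.0400 payoff=0.0000 vs cont=5.2800 → 5.2800 [wait]  node(4,3) S=168.0946 payoff=0.0000 vs cont=0.0000 → 0.0000 [wait]  node(4,4) S=209.2401 payoff=0.0000 vs cont=0.0000 → 0.0000 [wait]  ⇒ S*(4)=108.4854
t_3: node(3,0) S=97.2356 payoff=34.4944 vs cont=33.6247 → 34.4944 [stop]  node(3,1) S=121.0366 payoff=10.6934 vs cont=14.1155 → 14.1155 [wait]  node(3,2) S=150.6635 payoff=0.0000 vs cont=2.6071 → 2.6071 [wait]  node(3,3) S=187.5424 payoff=0.0000 vs cont=0.0000 → 0.0000 [wait]  ⇒ S*(3)=97.2356
t_2: node(2,0) S=108.4854 payoff=23.2446 vs cont=24.0847 → 24.0847 [wait]  node(2,1) S=135.0400 payoff=0.0000 vs cont=8.2724 → 8.2724 [wait]  node(2,2) S=168.0946 payoff=0.0000 vs cont=1.2873 → 1.2873 [wait]  ⇒ S*(2)=-
t_1: node(1,0) S=121.0366 payoff=10.6934 vs cont=16.0254 → 16.0254 [wait]  node(1,1) S=150.6635 payoff=0.0000 vs cont=4.7278 → 4.7278 [wait]  ⇒ S*(1)=-
t_0: node(0,0) S=135.0400 payoff=0.0000 vs cont=10.2750 → 10.2750 [wait]  ⇒ S*(0)=-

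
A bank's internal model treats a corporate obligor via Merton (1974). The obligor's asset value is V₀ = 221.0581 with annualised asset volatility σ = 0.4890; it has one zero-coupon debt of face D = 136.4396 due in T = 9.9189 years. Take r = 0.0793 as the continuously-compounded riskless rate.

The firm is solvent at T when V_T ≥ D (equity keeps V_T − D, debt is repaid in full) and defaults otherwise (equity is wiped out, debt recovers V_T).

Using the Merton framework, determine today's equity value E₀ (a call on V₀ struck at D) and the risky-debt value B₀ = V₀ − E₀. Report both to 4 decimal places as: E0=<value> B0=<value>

Apply the equity-as-call identities (strike 136.4396, horizon 9.9189 years):
d₁ = [ln(V₀/D) + (r + σ²/2)T] / (σ√T)
   = [ln(221.0581/136.4396) + (0.0793 + 0.5·0.4890²)·9.9189] / (0.4890·√9.9189)
   = [0.482544 + 1.972477] / 1.540071 = 1.594096
d₂ = d₁ − σ√T = 1.594096 − 1.540071 = 0.054026
N(d₁) = 0.944543,  N(d₂) = 0.521543,  e^(−rT) = 0.455405
E₀ = V₀·N(d₁) − D·e^(−rT)·N(d₂)
   = 221.0581·0.944543 − 136.4396·0.455405·0.521543 = 176.392651
B₀ = V₀ − E₀ = 221.0581 − 176.392651 = 44.665449

E0=176.3927 B0=44.6654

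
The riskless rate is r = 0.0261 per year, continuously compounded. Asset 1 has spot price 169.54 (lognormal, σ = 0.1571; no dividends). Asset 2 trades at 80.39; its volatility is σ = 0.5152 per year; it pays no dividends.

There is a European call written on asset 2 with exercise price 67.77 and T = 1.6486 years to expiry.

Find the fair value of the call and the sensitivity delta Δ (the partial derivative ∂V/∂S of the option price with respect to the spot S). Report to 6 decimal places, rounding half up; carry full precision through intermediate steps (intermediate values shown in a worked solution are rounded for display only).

σ√T = 0.5152·√1.6486 = 0.661506
d₁ = (ln(S/K) + (r+σ²/2)T) / (σ√T) = (ln(80.39/67.77) + (0.0261+0.5152²/2)·1.6486) / 0.661506 = (0.170770 + 0.261823) / 0.661506 = 0.653953
d₂ = d₁ − σ√T = 0.653953 − 0.661506 = -0.007553
e^{−rT} = 0.957884
N(d₁) = 0.743429,  N(d₂) = 0.496987
Call price V = S·N(d₁) − K·e^{−rT}·N(d₂) = 59.764249 − 32.262307 = 27.501942
Δ = N(d₁) = 0.743429

price = 27.501942
Δ = 0.743429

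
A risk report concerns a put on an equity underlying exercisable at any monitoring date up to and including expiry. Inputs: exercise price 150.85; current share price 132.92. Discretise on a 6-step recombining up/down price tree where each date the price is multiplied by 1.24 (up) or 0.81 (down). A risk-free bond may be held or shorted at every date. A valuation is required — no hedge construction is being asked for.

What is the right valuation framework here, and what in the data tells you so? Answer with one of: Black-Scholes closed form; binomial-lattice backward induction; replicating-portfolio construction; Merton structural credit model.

framework: binomial-lattice backward induction

Key observation: early exercise of the strike-150.85 put must be checked at each of the 6 dates (spot 132.92), which forces a node-by-node comparison of intrinsic and continuation value backward from expiry.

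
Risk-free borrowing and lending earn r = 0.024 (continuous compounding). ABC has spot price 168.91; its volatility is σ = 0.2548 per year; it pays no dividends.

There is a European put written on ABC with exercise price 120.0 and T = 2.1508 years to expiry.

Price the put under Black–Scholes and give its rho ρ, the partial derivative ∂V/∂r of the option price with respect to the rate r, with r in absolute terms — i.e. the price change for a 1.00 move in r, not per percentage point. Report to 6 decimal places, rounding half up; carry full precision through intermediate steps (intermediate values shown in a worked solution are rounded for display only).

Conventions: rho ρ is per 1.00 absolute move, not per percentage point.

price = 3.857005
ρ = -47.354202

σ√T = 0.2548·√2.1508 = 0.373680
d₁ = (ln(S/K) + (r+σ²/2)T) / (σ√T) = (ln(168.91/120.0) + (0.024+0.2548²/2)·2.1508) / 0.373680 = (0.341874 + 0.121437) / 0.373680 = 1.239863
d₂ = d₁ − σ√T = 1.239863 − 0.373680 = 0.866184
e^{−rT} = 0.949690
N(−d₁) = 0.107513,  N(−d₂) = 0.193195
Put price V = K·e^{−rT}·N(−d₂) − S·N(−d₁) = 22.017018 − 18.160013 = 3.857005
ρ = −K·T·e^{−rT}·N(−d₂) = -47.354202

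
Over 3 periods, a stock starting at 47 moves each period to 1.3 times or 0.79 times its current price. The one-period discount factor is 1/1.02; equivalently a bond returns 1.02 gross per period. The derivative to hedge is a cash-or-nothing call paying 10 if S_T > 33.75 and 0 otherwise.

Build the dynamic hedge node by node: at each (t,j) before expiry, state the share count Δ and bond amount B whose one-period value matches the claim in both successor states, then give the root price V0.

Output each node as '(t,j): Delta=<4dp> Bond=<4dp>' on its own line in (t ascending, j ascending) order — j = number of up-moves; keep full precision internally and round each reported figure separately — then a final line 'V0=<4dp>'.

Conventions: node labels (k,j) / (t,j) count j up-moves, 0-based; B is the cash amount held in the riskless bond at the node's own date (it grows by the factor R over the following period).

(0,0): Delta=0.1209 Bond=2.1831
(1,0): Delta=0.2842 Bond=-3.8395
(1,1): Delta=0.0000 Bond=9.6117
(2,0): Delta=0.6685 Bond=-15.1865
(2,1): Delta=0.0000 Bond=9.8039
(2,2): Delta=0.0000 Bond=9.8039
V0=7.8638

Since d<R<u, set p* = (R−d)/(u−d) = 0.4510; price each node as the discounted p*-expectation of its children.
At maturity the claim pays: V(3,0)=0.0000, V(3,1)=10.0000, V(3,2)=10.0000, V(3,3)=10.0000
Node (2,0) S=29.3327: V=(p*·10.0000+(1−p*)·0.0000)/1.02=4.4214; Δ=(10.0000−0.0000)/(38.1325−23.1728)=0.6685; B=V−Δ·S=-15.1865
Node (2,1) S=48.2690: V=(p*·10.0000+(1−p*)·10.0000)/1.02=9.8039; Δ=(10.0000−10.0000)/(62.7497−38.1325)=0.0000; B=V−Δ·S=9.8039
Node (2,2) S=79.4300: V=(p*·10.0000+(1−p*)·10.0000)/1.02=9.8039; Δ=(10.0000−10.0000)/(103.2590−62.7497)=0.0000; B=V−Δ·S=9.8039
Node (1,0) S=37.1300: V=(p*·9.8039+(1−p*)·4.4214)/1.02=6.7145; Δ=(9.8039−4.4214)/(48.2690−29.3327)=0.2842; B=V−Δ·S=-3.8395
Node (1,1) S=61.1000: V=(p*·9.8039+(1−p*)·9.8039)/1.02=9.6117; Δ=(9.8039−9.8039)/(79.4300−48.2690)=0.0000; B=V−Δ·S=9.6117
Node (0,0) S=47.0000: V=(p*·9.6117+(1−p*)·6.7145)/1.02=7.8638; Δ=(9.6117−6.7145)/(61.1000−37.1300)=0.1209; B=V−Δ·S=2.1831
Check: Δ(0,0)·S0 + B(0,0) = 7.8638 = V0.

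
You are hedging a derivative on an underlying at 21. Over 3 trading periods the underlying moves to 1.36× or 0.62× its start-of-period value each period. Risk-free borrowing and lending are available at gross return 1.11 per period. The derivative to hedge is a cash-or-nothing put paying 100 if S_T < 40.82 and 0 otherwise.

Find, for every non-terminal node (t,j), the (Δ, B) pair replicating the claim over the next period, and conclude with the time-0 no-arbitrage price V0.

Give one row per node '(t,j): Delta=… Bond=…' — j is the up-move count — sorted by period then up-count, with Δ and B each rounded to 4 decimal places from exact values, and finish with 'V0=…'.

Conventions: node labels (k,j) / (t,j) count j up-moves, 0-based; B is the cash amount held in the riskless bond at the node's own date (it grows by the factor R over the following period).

(0,0): Delta=-2.2900 Bond=99.9800
(1,0): Delta=0.0000 Bond=81.1622
(1,1): Delta=-2.8226 Bond=126.1898
(2,0): Delta=0.0000 Bond=90.0901
(2,1): Delta=0.0000 Bond=90.0901
(2,2): Delta=-3.4791 Bond=165.5710
V0=51.8904

Arbitrage-free pricing uses the up-move probability p* = (R−d)/(u−d) = 0.6622, discounting each step at R = 1.11.
Expiry values: V(3,0)=100.0000, V(3,1)=100.0000, V(3,2)=100.0000, V(3,3)=0.0000
Node (2,0) S=8.0724: V=(p*·100.0000+(1−p*)·100.0000)/1.11=90.0901; Δ=(100.0000−100.0000)/(10.9785−5.0049)=0.0000; B=V−Δ·S=90.0901
Node (2,1) S=17.7072: V=(p*·100.0000+(1−p*)·100.0000)/1.11=90.0901; Δ=(100.0000−100.0000)/(24.0818−10.9785)=0.0000; B=V−Δ·S=90.0901
Node (2,2) S=38.8416: V=(p*·0.0000+(1−p*)·100.0000)/1.11=30.4358; Δ=(0.0000−100.0000)/(52.8246−24.0818)=-3.4791; B=V−Δ·S=165.5710
Node (1,0) S=13.0200: V=(p*·90.0901+(1−p*)·90.0901)/1.11=81.1622; Δ=(90.0901−90.0901)/(17.7072−8.0724)=0.0000; B=V−Δ·S=81.1622
Node (1,1) S=28.5600: V=(p*·30.4358+(1−p*)·90.0901)/1.11=45.5759; Δ=(30.4358−90.0901)/(38.8416−17.7072)=-2.8226; B=V−Δ·S=126.1898
Node (0,0) S=21.0000: V=(p*·45.5759+(1−p*)·81.1622)/1.11=51.8904; Δ=(45.5759−81.1622)/(28.5600−13.0200)=-2.2900; B=V−Δ·S=99.9800
Sanity check at the root: Δ(0,0)·S0 + B(0,0) reproduces V0 = 51.8904.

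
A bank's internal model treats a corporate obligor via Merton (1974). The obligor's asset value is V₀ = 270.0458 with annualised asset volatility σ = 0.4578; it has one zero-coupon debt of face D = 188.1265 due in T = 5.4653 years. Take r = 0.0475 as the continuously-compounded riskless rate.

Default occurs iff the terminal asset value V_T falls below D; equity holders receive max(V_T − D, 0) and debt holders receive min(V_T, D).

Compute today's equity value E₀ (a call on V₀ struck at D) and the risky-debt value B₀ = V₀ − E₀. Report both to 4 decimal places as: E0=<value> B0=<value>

With assets at 270.0458 and a single debt payment of 188.1265 at 5.4653 years:
d₁ = [ln(V₀/D) + (r + σ²/2)T] / (σ√T)
   = [ln(270.0458/188.1265) + (0.0475 + 0.5·0.4578²)·5.4653] / (0.4578·√5.4653)
   = [0.361477 + 0.832313] / 1.070244 = 1.115437
d₂ = d₁ − σ√T = 1.115437 − 1.070244 = 0.045193
N(d₁) = 0.867668,  N(d₂) = 0.518023,  e^(−rT) = 0.771359
E₀ = V₀·N(d₁) − D·e^(−rT)·N(d₂)
   = 270.0458·0.867668 − 188.1265·0.771359·0.518023 = 159.138288
B₀ = V₀ − E₀ = 270.0458 − 159.138288 = 110.907512

E0=159.1383 B0=110.9075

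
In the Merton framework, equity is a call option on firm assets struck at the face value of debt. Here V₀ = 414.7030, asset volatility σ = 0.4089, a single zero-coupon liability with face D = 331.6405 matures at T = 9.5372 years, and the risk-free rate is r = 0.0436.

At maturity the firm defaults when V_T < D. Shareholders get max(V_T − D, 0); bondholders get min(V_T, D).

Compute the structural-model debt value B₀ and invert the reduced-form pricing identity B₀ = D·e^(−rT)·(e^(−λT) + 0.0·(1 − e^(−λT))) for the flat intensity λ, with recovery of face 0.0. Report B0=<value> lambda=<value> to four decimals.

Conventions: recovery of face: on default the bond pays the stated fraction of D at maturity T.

With assets at 414.7030 and a single debt payment of 331.6405 at 9.5372 years:
d₁ = [ln(V₀/D) + (r + σ²/2)T] / (σ√T)
   = [ln(414.7030/331.6405) + (0.0436 + 0.5·0.4089²)·9.5372] / (0.4089·√9.5372)
   = [0.223511 + 1.213128] / 1.262780 = 1.137680
d₂ = d₁ − σ√T = 1.137680 − 1.262780 = -0.125100
N(d₁) = 0.872373,  N(d₂) = 0.450222,  e^(−rT) = 0.659798
E₀ = V₀·N(d₁) − D·e^(−rT)·N(d₂)
   = 414.7030·0.872373 − 331.6405·0.659798·0.450222 = 263.259974
B₀ = V₀ − E₀ = 414.7030 − 263.259974 = 151.443026
e^(−λT) = (B₀·e^(rT)/D − 0)/(1 − 0) = (151.4430·1.515616/331.6405 − 0)/1 = 0.69210312
λ = −ln(0.69210312)/9.5372 = 0.038588

B0=151.4430 lambda=0.0386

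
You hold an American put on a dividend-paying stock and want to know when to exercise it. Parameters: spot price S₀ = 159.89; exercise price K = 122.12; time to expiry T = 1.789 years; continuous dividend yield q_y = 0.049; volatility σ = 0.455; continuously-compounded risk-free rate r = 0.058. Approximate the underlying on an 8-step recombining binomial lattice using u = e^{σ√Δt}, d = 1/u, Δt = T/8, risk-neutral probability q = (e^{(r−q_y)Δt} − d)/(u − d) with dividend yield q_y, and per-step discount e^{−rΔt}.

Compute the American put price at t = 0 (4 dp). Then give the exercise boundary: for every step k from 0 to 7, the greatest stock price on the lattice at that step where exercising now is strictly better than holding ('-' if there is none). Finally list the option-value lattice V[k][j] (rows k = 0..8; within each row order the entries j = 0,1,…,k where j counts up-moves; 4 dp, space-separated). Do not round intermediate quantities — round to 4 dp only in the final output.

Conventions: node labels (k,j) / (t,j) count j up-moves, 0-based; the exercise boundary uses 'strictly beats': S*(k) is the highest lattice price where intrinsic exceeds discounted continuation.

price = 16.7616
boundary = - - - - - 54.5251 67.6148 83.8468
tree:
16.7616
23.4991 9.0471
32.1291 13.6766 3.6749
42.6628 20.2394 6.0855 0.8476
54.7568 29.1793 9.9453 1.5643 0.0000
67.5949 40.7176 15.9818 2.8868 0.0000 0.0000
78.1505 54.5052 25.1165 5.3275 0.0000 0.0000 0.0000
86.6626 67.5949 38.2732 9.8318 0.0000 0.0000 0.0000 0.0000
93.5269 78.1505 54.5052 18.1444 0.0000 0.0000 0.0000 0.0000 0.0000

Δt=0.22362, u=1.24007, d=0.80641, q=0.45106, disc=e^(-rΔt)=0.98711
k=8 terminal: V=max(K-S,0) → 93.5269 78.1505 54.5052 18.1444 0.0000 0.0000 0.0000 0.0000 0.0000
k=7: j=0 S=35.4574 intr=86.6626 cont=85.4753 V=86.6626[EX]; j=1 S=54.5251 intr=67.5949 cont=66.6154 V=67.5949[EX]; j=2 S=83.8468 intr=38.2732 cont=37.6133 V=38.2732[EX]; j=3 S=128.9366 intr=0.0000 cont=9.8318 V=9.8318[hold]; j=4 S=198.2742 intr=0.0000 cont=0.0000 V=0.0000[hold]; j=5 S=304.8991 intr=0.0000 cont=0.0000 V=0.0000[hold]; j=6 S=468.8632 intr=0.0000 cont=0.0000 V=0.0000[hold]; j=7 S=721.0013 intr=0.0000 cont=0.0000 V=0.0000[hold]  S*(7)=83.8468
k=6: j=0 S=43.9695 intr=78.1505 cont=77.0560 V=78.1505[EX]; j=1 S=67.6148 intr=54.5052 cont=53.6684 V=54.5052[EX]; j=2 S=103.9756 intr=18.1444 cont=25.1165 V=25.1165[hold]; j=3 S=159.8900 intr=0.0000 cont=5.3275 V=5.3275[hold]; j=4 S=245.8732 intr=0.0000 cont=0.0000 V=0.0000[hold]; j=5 S=378.0952 intr=0.0000 cont=0.0000 V=0.0000[hold]; j=6 S=581.4215 intr=0.0000 cont=0.0000 V=0.0000[hold]  S*(6)=67.6148
k=5: j=0 S=54.5251 intr=67.5949 cont=66.6154 V=67.5949[EX]; j=1 S=83.8468 intr=38.2732 cont=40.7176 V=40.7176[hold]; j=2 S=128.9366 intr=0.0000 cont=15.9818 V=15.9818[hold]; j=3 S=198.2742 intr=0.0000 cont=2.8868 V=2.8868[hold]; j=4 S=304.8991 intr=0.0000 cont=0.0000 V=0.0000[hold]; j=5 S=468.8632 intr=0.0000 cont=0.0000 V=0.0000[hold]  S*(5)=54.5251
k=4: j=0 S=67.6148 intr=54.5052 cont=54.7568 V=54.7568[hold]; j=1 S=103.9756 intr=18.1444 cont=29.1793 V=29.1793[hold]; j=2 S=159.8900 intr=0.0000 cont=9.9453 V=9.9453[hold]; j=3 S=245.8732 intr=0.0000 cont=1.5643 V=1.5643[hold]; j=4 S=378.0952 intr=0.0000 cont=0.0000 V=0.0000[hold]  S*(4)=-
k=3: j=0 S=83.8468 intr=38.2732 cont=42.6628 V=42.6628[hold]; j=1 S=128.9366 intr=0.0000 cont=20.2394 V=20.2394[hold]; j=2 S=198.2742 intr=0.0000 cont=6.0855 V=6.0855[hold]; j=3 S=304.8991 intr=0.0000 cont=0.8476 V=0.8476[hold]  S*(3)=-
k=2: j=0 S=103.9756 intr=18.1444 cont=32.1291 V=32.1291[hold]; j=1 S=159.8900 intr=0.0000 cont=13.6766 V=13.6766[hold]; j=2 S=245.8732 intr=0.0000 cont=3.6749 V=3.6749[hold]  S*(2)=-
k=1: j=0 S=128.9366 intr=0.0000 cont=23.4991 V=23.4991[hold]; j=1 S=198.2742 intr=0.0000 cont=9.0471 V=9.0471[hold]  S*(1)=-
k=0: j=0 S=159.8900 intr=0.0000 cont=16.7616 V=16.7616[hold]  S*(0)=-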